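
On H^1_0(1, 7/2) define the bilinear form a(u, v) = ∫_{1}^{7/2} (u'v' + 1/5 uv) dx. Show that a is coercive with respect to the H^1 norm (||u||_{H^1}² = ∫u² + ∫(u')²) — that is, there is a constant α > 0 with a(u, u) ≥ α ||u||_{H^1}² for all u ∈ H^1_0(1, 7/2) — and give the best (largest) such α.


α = (5 + 4*π^2)/(25 + 4*π^2)

Coercivity of a(·,·) on H^1_0(1, 7/2) means a(u, u) ≥ α ||u||_{H^1}² for every u ∈ H^1_0.
The interval has length L = 5/2, and Poincaré/coercivity depend only on L. Here a(u, u) = ∫(u')² + (1/5)·∫u².
Here 0 < c = 1/5 < 1. The condition a(u,u) ≥ α||u||_{H^1}² reads (1−α)∫(u')² ≥ (α−c)∫u². Any admissible α is ≤ 1 (rapidly oscillating u have ∫u²/∫(u')² → 0), and α = 1 would force 0 ≥ (1−c)∫u², impossible since c < 1; so 1−α > 0. By the sharp Poincaré inequality on H^1_0 of an interval of length L, ∫(u')² ≥ (π/L)²∫u² with equality for the first sine mode sin(π(x−x₀)/L) (x₀ the left endpoint), so the inequality holds for all u iff (1−α)(π/L)² ≥ α − c, i.e. α ≤ ((π/L)² + c)/((π/L)² + 1) = (1 + c(L/π)²)/(1 + (L/π)²). With (π/L)² = 4*π^2/25 and c = 1/5, the largest admissible constant is α = ((π/L)² + c)/((π/L)² + 1).
Simplifying, α = (5 + 4*π^2)/(25 + 4*π^2).


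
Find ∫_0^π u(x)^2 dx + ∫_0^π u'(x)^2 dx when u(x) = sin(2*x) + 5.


||u||_{H^1(0,π)}^2 = 55*π/2

u'(x) = 2*cos(2*x).
Expand u² and (u')² and integrate term by term on (0, π), using: for integers n ≥ 1, ∫_0^π sin²(nx) dx = ∫_0^π cos²(nx) dx = π/2; for n ≠ n', ∫_0^π sin(nx)sin(n'x) dx = ∫_0^π cos(nx)cos(n'x) dx = 0; and by product-to-sum, ∫_0^π sin(nx)cos(n'x) dx = ½∫_0^π [sin((n+n')x) + sin((n−n')x)] dx, which is 0 when n+n' is even and 2n/(n²−n'²) when n+n' is odd (it need not vanish on (0, π)). For the constant mode: ∫_0^π 1 dx = π, ∫_0^π cos(nx) dx = 0, ∫_0^π sin(nx) dx = (1−(−1)^n)/n.
  u² squared terms: (5)²·∫1 dx = 25·π = 25*π;  (1)²·∫sin(2x)² dx = 1·π/2 = π/2.
  u² cross terms: 2·(5)·(1)·∫1·sin(2x) dx = 10·(0) = 0.
  So ∫_0^π u² dx = 25*π + π/2 + 0 = 51*π/2.
  (u')² squared terms: (2)²·∫cos(2x)² dx = 4·π/2 = 2*π.
  So ∫_0^π (u')² dx = 2*π.
||u||_{H^1}^2 = (51*π/2) + (2*π) = 55*π/2.


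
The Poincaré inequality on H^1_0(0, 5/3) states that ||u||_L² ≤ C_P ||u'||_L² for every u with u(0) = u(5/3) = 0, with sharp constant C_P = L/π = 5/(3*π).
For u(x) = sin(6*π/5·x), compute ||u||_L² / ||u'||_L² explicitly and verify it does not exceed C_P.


||u||_L² / ||u'||_L² = 5/(6*π) < C_P = 5/(3*π).

u(x) = sin(6*π/5·x), so u'(x) = 6*π*cos(6*π*x/5)/5.
Writing u(x) = A·sin(kπx/L) with A = 1 and k = 2, use ∫_0^L sin²(kπx/L) dx = L/2 and ∫_0^L cos²(kπx/L) dx = L/2.
u² = 1·sin²(6*π/5·x) and (u')² = 36*π^2/25·cos²(6*π/5·x), and each of sin², cos² integrates to L/2 = 5/6 over (0, 5/3).
∫_0^5/3 u² dx = 5/6, so ||u||_L² = sqrt(30)/6.
∫_0^5/3 (u')² dx = 6*π^2/5, so ||u'||_L² = sqrt(30)*π/5.
Ratio ||u||_L² / ||u'||_L² = 5/(6*π).
Sharp Poincaré constant on H^1_0(0, 5/3) is C_P = L/π = 5/(3*π), achieved by sin(3*π/5·x).
This is the k = 2 harmonic; the ratio L/(kπ) is strictly less than C_P = L/π, consistent with the sharp inequality ||u||_L² ≤ C_P ||u'||_L².


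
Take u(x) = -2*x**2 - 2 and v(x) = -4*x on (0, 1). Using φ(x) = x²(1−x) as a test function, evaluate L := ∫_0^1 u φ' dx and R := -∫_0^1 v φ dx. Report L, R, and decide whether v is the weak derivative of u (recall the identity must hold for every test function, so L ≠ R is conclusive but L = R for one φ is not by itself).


LHS = 1/5, RHS = 1/5. Yes, v = u' weakly.

u(x) = -2*x**2 - 2, classical derivative u'(x) = -4*x.
φ(x) = x²(1−x), so φ'(x) = x*(2 - 3*x).
Note φ(0) = φ(1) = 0, so the boundary term u·φ vanishes.
LHS = ∫_0^1 u(x) φ'(x) dx = ∫_0^1 (6*x^4 - 4*x^3 + 6*x^2 - 4*x) dx. Term by term:
  ∫_0^1 6*x^4 dx = 6/5;  ∫_0^1 -4*x^3 dx = -1;  ∫_0^1 6*x^2 dx = 2;
  ∫_0^1 -4*x dx = -2.
Sum: 6/5 − 1 + 2 − 2 = 1/5.
So LHS = 1/5.
∫_0^1 v(x) φ(x) dx = ∫_0^1 (4*x^4 - 4*x^3) dx. Term by term:
  ∫_0^1 4*x^4 dx = 4/5;  ∫_0^1 -4*x^3 dx = -1.
Sum: 4/5 − 1 = -1/5.
So RHS = -∫_0^1 v(x) φ(x) dx = 1/5.
LHS = RHS, so the identity holds for this test φ.
Moreover u is smooth here and v(x) = u'(x) = -4*x pointwise, so the identity holds for every test function. Hence v is the weak derivative of u.


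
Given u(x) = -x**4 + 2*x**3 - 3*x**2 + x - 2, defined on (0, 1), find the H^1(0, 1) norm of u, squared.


||u||_{H^1}^2 = 2213/315

The H^1 norm (squared) on an interval (0, L) is
  ||u||_{H^1}^2 = ∫_0^L u(x)^2 dx + ∫_0^L u'(x)^2 dx.
Compute u'(x) = -4*x**3 + 6*x**2 - 6*x + 1.
Then u(x)^2 = x**8 - 4*x**7 + 10*x**6 - 14*x**5 + 17*x**4 - 14*x**3 + 13*x**2 - 4*x + 4 and u'(x)^2 = 16*x**6 - 48*x**5 + 84*x**4 - 80*x**3 + 48*x**2 - 12*x + 1.
Integrate each monomial from 0 to 1 using ∫_0^1 c·x^n dx = c·1^(n+1)/(n+1):
  ∫_0^1 u(x)^2 dx = ∫_0^1 (x^8 - 4*x^7 + 10*x^6 - 14*x^5 + 17*x^4 - 14*x^3 + 13*x^2 - 4*x + 4) dx. Term by term:
    ∫_0^1 x^8 dx = 1/9;  ∫_0^1 -4*x^7 dx = -1/2;  ∫_0^1 10*x^6 dx = 10/7;
    ∫_0^1 -14*x^5 dx = -7/3;  ∫_0^1 17*x^4 dx = 17/5;  ∫_0^1 -14*x^3 dx = -7/2;
    ∫_0^1 13*x^2 dx = 13/3;  ∫_0^1 -4*x dx = -2;  ∫_0^1 4 dx = 4.
  Sum: 1/9 − 1/2 + 10/7 − 7/3 + 17/5 − 7/2 + 13/3 − 2 + 4 = 1556/315.
  ∫_0^1 u'(x)^2 dx = ∫_0^1 (16*x^6 - 48*x^5 + 84*x^4 - 80*x^3 + 48*x^2 - 12*x + 1) dx. Term by term:
    ∫_0^1 16*x^6 dx = 16/7;  ∫_0^1 -48*x^5 dx = -8;  ∫_0^1 84*x^4 dx = 84/5;
    ∫_0^1 -80*x^3 dx = -20;  ∫_0^1 48*x^2 dx = 16;  ∫_0^1 -12*x dx = -6;
    ∫_0^1 1 dx = 1.
  Sum: 16/7 − 8 + 84/5 − 20 + 16 − 6 + 1 = 73/35.
Adding: ||u||_{H^1}^2 = 1556/315 + 73/35 = 2213/315.


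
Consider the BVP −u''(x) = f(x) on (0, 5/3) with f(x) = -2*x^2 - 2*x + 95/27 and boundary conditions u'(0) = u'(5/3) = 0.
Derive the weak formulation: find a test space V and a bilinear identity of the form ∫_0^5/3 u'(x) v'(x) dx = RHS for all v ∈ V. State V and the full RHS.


V = H^1(0, 5/3) (no boundary constraint on v; u is determined up to an additive constant); weak form: ∫_0^5/3 u'v' dx = ∫_0^5/3 (-2*x^2 - 2*x + 95/27) v dx for all v ∈ V.

Multiply both sides by a test function v and integrate from 0 to 5/3:
  ∫_0^5/3 −u''(x) v(x) dx = ∫_0^5/3 f(x) v(x) dx.
Integrate the LHS by parts once:
  ∫_0^5/3 −u'' v dx = −[u'(x) v(x)]_0^5/3 + ∫_0^5/3 u'(x) v'(x) dx.
Thus ∫_0^5/3 u'(x) v'(x) dx = ∫_0^5/3 f(x) v(x) dx + [u'(x) v(x)]_0^5/3.
Choose V so that boundary terms are either known or forced to vanish.
u has homogeneous Neumann: u'(0) = u'(5/3) = 0. So [u' v]_0^5/3 = 0·v(5/3) − 0·v(0) = 0 for any v; take V = H^1(0, 5/3).
Weak formulation: find u (satisfying any essential BC) such that ∫_0^5/3 u'(x) v'(x) dx = ∫_0^5/3 f v dx for all v ∈ V (homogeneous Neumann, so boundary terms vanish).
Substituting f(x) = -2*x^2 - 2*x + 95/27, the right-hand side is ∫_0^5/3 (-2*x^2 - 2*x + 95/27) v dx.
Compatibility check (pure Neumann): taking v ≡ 1 ∈ V gives 0 = ∫_0^5/3 f dx + (0) − (0), i.e. ∫_0^5/3 f dx must equal u'(0) − u'(5/3) = 0. Indeed ∫_0^5/3 (-2*x^2 - 2*x + 95/27) dx = 0, so the data are compatible. The solution is then unique only up to an additive constant (fix it e.g. by requiring ∫_0^5/3 u dx = 0).


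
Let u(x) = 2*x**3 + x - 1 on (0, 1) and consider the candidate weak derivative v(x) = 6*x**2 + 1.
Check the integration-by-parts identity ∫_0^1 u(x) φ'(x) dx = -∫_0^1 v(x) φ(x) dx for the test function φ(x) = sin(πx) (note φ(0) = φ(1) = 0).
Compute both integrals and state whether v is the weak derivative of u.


LHS = -8/π + 24/π^3, RHS = -8/π + 24/π^3. Yes, v = u' weakly.

u(x) = 2*x**3 + x - 1, classical derivative u'(x) = 6*x**2 + 1.
φ(x) = sin(πx), so φ'(x) = π*cos(π*x).
Note φ(0) = φ(1) = 0, so the boundary term u·φ vanishes.
LHS = ∫_0^1 u(x) φ'(x) dx = ∫_0^1 (2*π*x^3*cos(π*x) + π*x*cos(π*x) - π*cos(π*x)) dx. Term by term:
  ∫_0^1 -π*cos(π*x) dx = 0;  ∫_0^1 π*x*cos(π*x) dx = -2/π;  ∫_0^1 2*π*x^3*cos(π*x) dx = -6/π + 24/π^3.
Sum: 0 − 2/π + -6/π + 24/π^3 = -8/π + 24/π^3.
So LHS = -8/π + 24/π^3.
∫_0^1 v(x) φ(x) dx = ∫_0^1 (6*x^2*sin(π*x) + sin(π*x)) dx. Term by term:
  ∫_0^1 6*x^2*sin(π*x) dx = -24/π^3 + 6/π;  ∫_0^1 sin(π*x) dx = 2/π.
Sum: -24/π^3 + 6/π + 2/π = -24/π^3 + 8/π.
So RHS = -∫_0^1 v(x) φ(x) dx = -8/π + 24/π^3.
LHS = RHS, so the identity holds for this test φ.
Moreover u is smooth here and v(x) = u'(x) = 6*x**2 + 1 pointwise, so the identity holds for every test function. Hence v is the weak derivative of u.


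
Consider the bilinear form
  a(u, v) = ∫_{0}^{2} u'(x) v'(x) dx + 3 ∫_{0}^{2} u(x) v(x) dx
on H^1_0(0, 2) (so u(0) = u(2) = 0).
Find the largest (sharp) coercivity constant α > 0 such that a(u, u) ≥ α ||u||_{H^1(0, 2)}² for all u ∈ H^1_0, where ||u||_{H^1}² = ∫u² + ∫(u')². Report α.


α = 1

Coercivity of a(·,·) on H^1_0(0, 2) means a(u, u) ≥ α ||u||_{H^1}² for every u ∈ H^1_0.
The interval has length L = 2, and Poincaré/coercivity depend only on L. Here a(u, u) = ∫(u')² + (3)·∫u².
Here c = 3 ≥ 1, so a(u,u) = ∫(u')² + c∫u² ≥ ∫(u')² + ∫u² = ||u||_{H^1}², i.e. α = 1 works. No larger α is possible: a(u,u) ≥ α||u||_{H^1}² means (1−α)∫(u')² ≥ (α−c)∫u², and for the modes u_n = sin(nπ(x−x₀)/L) (x₀ the left endpoint) one has ∫u_n²/∫(u_n')² = (L/(nπ))² → 0, so a(u_n,u_n)/||u_n||_{H^1}² → 1. Hence the optimal constant is α = 1.
Therefore α = 1.


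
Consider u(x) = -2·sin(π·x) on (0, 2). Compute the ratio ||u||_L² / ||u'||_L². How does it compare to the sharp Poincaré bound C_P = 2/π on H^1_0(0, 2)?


||u||_L² / ||u'||_L² = 1/π < C_P = 2/π.

u(x) = -2·sin(π·x), so u'(x) = -2*π*cos(π*x).
Writing u(x) = A·sin(kπx/L) with A = -2 and k = 2, use ∫_0^L sin²(kπx/L) dx = L/2 and ∫_0^L cos²(kπx/L) dx = L/2.
u² = 4·sin²(π·x) and (u')² = 4*π^2·cos²(π·x), and each of sin², cos² integrates to L/2 = 1 over (0, 2).
∫_0^2 u² dx = 4, so ||u||_L² = 2.
∫_0^2 (u')² dx = 4*π^2, so ||u'||_L² = 2*π.
Ratio ||u||_L² / ||u'||_L² = 1/π.
Sharp Poincaré constant on H^1_0(0, 2) is C_P = L/π = 2/π, achieved by sin(π/2·x).
This is the k = 2 harmonic; the ratio L/(kπ) is strictly less than C_P = L/π, consistent with the sharp inequality ||u||_L² ≤ C_P ||u'||_L².


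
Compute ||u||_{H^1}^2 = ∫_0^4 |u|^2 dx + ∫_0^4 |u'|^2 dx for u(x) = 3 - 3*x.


||u||_{H^1}^2 = 120

The H^1 norm (squared) on an interval (0, L) is
  ||u||_{H^1}^2 = ∫_0^L u(x)^2 dx + ∫_0^L u'(x)^2 dx.
Compute u'(x) = -3.
Then u(x)^2 = 9*x**2 - 18*x + 9 and u'(x)^2 = 9.
Integrate each monomial from 0 to 4 using ∫_0^4 c·x^n dx = c·4^(n+1)/(n+1):
  ∫_0^4 u(x)^2 dx = ∫_0^4 (9*x^2 - 18*x + 9) dx. Term by term:
    ∫_0^4 9*x^2 dx = 192;  ∫_0^4 -18*x dx = -144;  ∫_0^4 9 dx = 36.
  Sum: 192 − 144 + 36 = 84.
  ∫_0^4 u'(x)^2 dx = ∫_0^4 (9) dx. Term by term:
    ∫_0^4 9 dx = 36.
Adding: ||u||_{H^1}^2 = 84 + 36 = 120.


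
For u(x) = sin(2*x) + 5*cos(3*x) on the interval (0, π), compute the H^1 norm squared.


||u||_{H^1(0,π)}^2 = -80 + 255*π/2

u'(x) = -15*sin(3*x) + 2*cos(2*x).
Expand u² and (u')² and integrate term by term on (0, π), using: for integers n ≥ 1, ∫_0^π sin²(nx) dx = ∫_0^π cos²(nx) dx = π/2; for n ≠ n', ∫_0^π sin(nx)sin(n'x) dx = ∫_0^π cos(nx)cos(n'x) dx = 0; and by product-to-sum, ∫_0^π sin(nx)cos(n'x) dx = ½∫_0^π [sin((n+n')x) + sin((n−n')x)] dx, which is 0 when n+n' is even and 2n/(n²−n'²) when n+n' is odd (it need not vanish on (0, π)).
  u² squared terms: (5)²·∫cos(3x)² dx = 25·π/2 = 25*π/2;  (1)²·∫sin(2x)² dx = 1·π/2 = π/2.
  u² cross terms: 2·(5)·(1)·∫cos(3x)·sin(2x) dx = 10·(-4/5) = -8.
  So ∫_0^π u² dx = 25*π/2 + π/2 − 8 = -8 + 13*π.
  (u')² squared terms: (-15)²·∫sin(3x)² dx = 225·π/2 = 225*π/2;  (2)²·∫cos(2x)² dx = 4·π/2 = 2*π.
  (u')² cross terms: 2·(-15)·(2)·∫sin(3x)·cos(2x) dx = -60·(6/5) = -72.
  So ∫_0^π (u')² dx = 225*π/2 + 2*π − 72 = -72 + 229*π/2.
||u||_{H^1}^2 = (-8 + 13*π) + (-72 + 229*π/2) = -80 + 255*π/2.


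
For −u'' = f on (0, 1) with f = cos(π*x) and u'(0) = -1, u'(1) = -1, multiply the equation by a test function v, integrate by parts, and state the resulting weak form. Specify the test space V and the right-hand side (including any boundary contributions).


V = H^1(0, 1) (v unrestricted at boundary; u is determined up to an additive constant); weak form: ∫_0^1 u'v' dx = ∫_0^1 (cos(π*x)) v dx − v(1) + v(0) for all v ∈ V.

Multiply both sides by a test function v and integrate from 0 to 1:
  ∫_0^1 −u''(x) v(x) dx = ∫_0^1 f(x) v(x) dx.
Integrate the LHS by parts once:
  ∫_0^1 −u'' v dx = −[u'(x) v(x)]_0^1 + ∫_0^1 u'(x) v'(x) dx.
Thus ∫_0^1 u'(x) v'(x) dx = ∫_0^1 f(x) v(x) dx + [u'(x) v(x)]_0^1.
Choose V so that boundary terms are either known or forced to vanish.
u has inhomogeneous Neumann u'(0) = -1, u'(1) = -1. [u' v]_0^1 = (-1)·v(1) − (-1)·v(0) = − v(1) + v(0). Take V = H^1(0, 1); boundary term becomes part of RHS.
Weak formulation: find u (satisfying any essential BC) such that ∫_0^1 u'(x) v'(x) dx = ∫_0^1 f v dx − v(1) + v(0) for all v ∈ V (Neumann data are natural BCs: they enter the RHS as boundary terms).
Substituting f(x) = cos(π*x), the right-hand side is ∫_0^1 (cos(π*x)) v dx − v(1) + v(0).
Compatibility check (pure Neumann): taking v ≡ 1 ∈ V gives 0 = ∫_0^1 f dx + (-1) − (-1), i.e. ∫_0^1 f dx must equal u'(0) − u'(1) = 0. Indeed ∫_0^1 (cos(π*x)) dx = 0, so the data are compatible. The solution is then unique only up to an additive constant (fix it e.g. by requiring ∫_0^1 u dx = 0).


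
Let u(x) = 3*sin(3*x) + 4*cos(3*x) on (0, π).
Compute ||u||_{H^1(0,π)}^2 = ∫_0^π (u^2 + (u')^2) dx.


||u||_{H^1(0,π)}^2 = 125*π

u'(x) = -12*sin(3*x) + 9*cos(3*x).
Expand u² and (u')² and integrate term by term on (0, π), using: for integers n ≥ 1, ∫_0^π sin²(nx) dx = ∫_0^π cos²(nx) dx = π/2; for n ≠ n', ∫_0^π sin(nx)sin(n'x) dx = ∫_0^π cos(nx)cos(n'x) dx = 0; and by product-to-sum, ∫_0^π sin(nx)cos(n'x) dx = ½∫_0^π [sin((n+n')x) + sin((n−n')x)] dx, which is 0 when n+n' is even and 2n/(n²−n'²) when n+n' is odd (it need not vanish on (0, π)).
  u² squared terms: (3)²·∫sin(3x)² dx = 9·π/2 = 9*π/2;  (4)²·∫cos(3x)² dx = 16·π/2 = 8*π.
  u² cross terms: 2·(3)·(4)·∫sin(3x)·cos(3x) dx = 24·(0) = 0.
  So ∫_0^π u² dx = 9*π/2 + 8*π + 0 = 25*π/2.
  (u')² squared terms: (-12)²·∫sin(3x)² dx = 144·π/2 = 72*π;  (9)²·∫cos(3x)² dx = 81·π/2 = 81*π/2.
  (u')² cross terms: 2·(-12)·(9)·∫sin(3x)·cos(3x) dx = -216·(0) = 0.
  So ∫_0^π (u')² dx = 72*π + 81*π/2 + 0 = 225*π/2.
||u||_{H^1}^2 = (25*π/2) + (225*π/2) = 125*π.


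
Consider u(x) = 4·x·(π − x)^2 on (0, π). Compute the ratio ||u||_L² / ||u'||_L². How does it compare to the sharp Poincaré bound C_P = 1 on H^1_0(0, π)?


||u||_L² / ||u'||_L² = sqrt(14)*π/14 < C_P = 1.

u(x) = 4·x·(π − x)^2, so u'(x) = 4*(x - π)*(3*x - π).
u(x) = 4·x·(π − x)^2 vanishes at x = 0 and x = π, so u ∈ H^1_0(0, π). Differentiate via the product rule and integrate the resulting polynomials term by term.
  ∫_0^π u² dx = ∫_0^π (16*x^6 - 64*π*x^5 + 96*π^2*x^4 - 64*π^3*x^3 + 16*π^4*x^2) dx. Term by term:
    ∫_0^π 16*x^6 dx = 16*π^7/7;  ∫_0^π -64*π*x^5 dx = -32*π^7/3;  ∫_0^π 96*π^2*x^4 dx = 96*π^7/5;
    ∫_0^π -64*π^3*x^3 dx = -16*π^7;  ∫_0^π 16*π^4*x^2 dx = 16*π^7/3.
  Sum: 16*π^7/7 − 32*π^7/3 + 96*π^7/5 − 16*π^7 + 16*π^7/3 = 16*π^7/105.
  ∫_0^π (u')² dx = ∫_0^π (144*x^4 - 384*π*x^3 + 352*π^2*x^2 - 128*π^3*x + 16*π^4) dx. Term by term:
    ∫_0^π 144*x^4 dx = 144*π^5/5;  ∫_0^π -384*π*x^3 dx = -96*π^5;  ∫_0^π 352*π^2*x^2 dx = 352*π^5/3;
    ∫_0^π -128*π^3*x dx = -64*π^5;  ∫_0^π 16*π^4 dx = 16*π^5.
  Sum: 144*π^5/5 − 96*π^5 + 352*π^5/3 − 64*π^5 + 16*π^5 = 32*π^5/15.
∫_0^π u² dx = 16*π^7/105, so ||u||_L² = 4*sqrt(105)*π^(7/2)/105.
∫_0^π (u')² dx = 32*π^5/15, so ||u'||_L² = 4*sqrt(30)*π^(5/2)/15.
Ratio ||u||_L² / ||u'||_L² = sqrt(14)*π/14.
Sharp Poincaré constant on H^1_0(0, π) is C_P = L/π = 1, achieved by sin(x).
A polynomial bump cannot attain the sharp Poincaré constant (only the first sine eigenfunction does), so the ratio is strictly less than C_P, consistent with ||u||_L² ≤ C_P ||u'||_L².


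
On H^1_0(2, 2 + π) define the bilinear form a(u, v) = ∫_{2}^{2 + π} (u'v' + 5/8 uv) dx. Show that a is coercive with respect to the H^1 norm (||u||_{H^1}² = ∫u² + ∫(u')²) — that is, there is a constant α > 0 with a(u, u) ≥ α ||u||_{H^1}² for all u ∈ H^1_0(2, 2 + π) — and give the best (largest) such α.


α = 13/16

Coercivity of a(·,·) on H^1_0(2, 2 + π) means a(u, u) ≥ α ||u||_{H^1}² for every u ∈ H^1_0.
The interval has length L = π, and Poincaré/coercivity depend only on L. Here a(u, u) = ∫(u')² + (5/8)·∫u².
Here 0 < c = 5/8 < 1. The condition a(u,u) ≥ α||u||_{H^1}² reads (1−α)∫(u')² ≥ (α−c)∫u². Any admissible α is ≤ 1 (rapidly oscillating u have ∫u²/∫(u')² → 0), and α = 1 would force 0 ≥ (1−c)∫u², impossible since c < 1; so 1−α > 0. By the sharp Poincaré inequality on H^1_0 of an interval of length L, ∫(u')² ≥ (π/L)²∫u² with equality for the first sine mode sin(π(x−x₀)/L) (x₀ the left endpoint), so the inequality holds for all u iff (1−α)(π/L)² ≥ α − c, i.e. α ≤ ((π/L)² + c)/((π/L)² + 1) = (1 + c(L/π)²)/(1 + (L/π)²). With (π/L)² = 1 and c = 5/8, the largest admissible constant is α = ((π/L)² + c)/((π/L)² + 1).
Simplifying, α = 13/16.


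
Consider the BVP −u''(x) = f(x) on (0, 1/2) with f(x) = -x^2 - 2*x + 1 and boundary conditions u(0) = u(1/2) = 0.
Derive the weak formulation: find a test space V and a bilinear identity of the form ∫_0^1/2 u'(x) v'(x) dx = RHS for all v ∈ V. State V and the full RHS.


V = H^1_0(0, 1/2) (so v(0) = v(1/2) = 0); weak form: ∫_0^1/2 u'v' dx = ∫_0^1/2 (-x^2 - 2*x + 1) v dx for all v ∈ V.

Multiply both sides by a test function v and integrate from 0 to 1/2:
  ∫_0^1/2 −u''(x) v(x) dx = ∫_0^1/2 f(x) v(x) dx.
Integrate the LHS by parts once:
  ∫_0^1/2 −u'' v dx = −[u'(x) v(x)]_0^1/2 + ∫_0^1/2 u'(x) v'(x) dx.
Thus ∫_0^1/2 u'(x) v'(x) dx = ∫_0^1/2 f(x) v(x) dx + [u'(x) v(x)]_0^1/2.
Choose V so that boundary terms are either known or forced to vanish.
u is Dirichlet: u(0) = u(1/2) = 0. Let V = H^1_0(0, 1/2); then v(0) = v(1/2) = 0, and [u' v]_0^1/2 = 0.
Weak formulation: find u (satisfying any essential BC) such that ∫_0^1/2 u'(x) v'(x) dx = ∫_0^1/2 f v dx for all v ∈ V.
Substituting f(x) = -x^2 - 2*x + 1, the right-hand side is ∫_0^1/2 (-x^2 - 2*x + 1) v dx.


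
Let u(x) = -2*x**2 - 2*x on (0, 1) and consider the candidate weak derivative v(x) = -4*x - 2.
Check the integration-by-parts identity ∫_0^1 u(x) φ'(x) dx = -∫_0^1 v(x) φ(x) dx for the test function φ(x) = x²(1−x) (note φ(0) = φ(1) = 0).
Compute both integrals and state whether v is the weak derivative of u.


LHS = 11/30, RHS = 11/30. Yes, v = u' weakly.

u(x) = -2*x**2 - 2*x, classical derivative u'(x) = -4*x - 2.
φ(x) = x²(1−x), so φ'(x) = x*(2 - 3*x).
Note φ(0) = φ(1) = 0, so the boundary term u·φ vanishes.
LHS = ∫_0^1 u(x) φ'(x) dx = ∫_0^1 (6*x^4 + 2*x^3 - 4*x^2) dx. Term by term:
  ∫_0^1 6*x^4 dx = 6/5;  ∫_0^1 2*x^3 dx = 1/2;  ∫_0^1 -4*x^2 dx = -4/3.
Sum: 6/5 + 1/2 − 4/3 = 11/30.
So LHS = 11/30.
∫_0^1 v(x) φ(x) dx = ∫_0^1 (4*x^4 - 2*x^3 - 2*x^2) dx. Term by term:
  ∫_0^1 4*x^4 dx = 4/5;  ∫_0^1 -2*x^3 dx = -1/2;  ∫_0^1 -2*x^2 dx = -2/3.
Sum: 4/5 − 1/2 − 2/3 = -11/30.
So RHS = -∫_0^1 v(x) φ(x) dx = 11/30.
LHS = RHS, so the identity holds for this test φ.
Moreover u is smooth here and v(x) = u'(x) = -4*x - 2 pointwise, so the identity holds for every test function. Hence v is the weak derivative of u.


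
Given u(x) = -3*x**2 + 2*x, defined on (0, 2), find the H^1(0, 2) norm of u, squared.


||u||_{H^1}^2 = 1144/15

The H^1 norm (squared) on an interval (0, L) is
  ||u||_{H^1}^2 = ∫_0^L u(x)^2 dx + ∫_0^L u'(x)^2 dx.
Compute u'(x) = 2 - 6*x.
Then u(x)^2 = 9*x**4 - 12*x**3 + 4*x**2 and u'(x)^2 = 36*x**2 - 24*x + 4.
Integrate each monomial from 0 to 2 using ∫_0^2 c·x^n dx = c·2^(n+1)/(n+1):
  ∫_0^2 u(x)^2 dx = ∫_0^2 (9*x^4 - 12*x^3 + 4*x^2) dx. Term by term:
    ∫_0^2 9*x^4 dx = 288/5;  ∫_0^2 -12*x^3 dx = -48;  ∫_0^2 4*x^2 dx = 32/3.
  Sum: 288/5 − 48 + 32/3 = 304/15.
  ∫_0^2 u'(x)^2 dx = ∫_0^2 (36*x^2 - 24*x + 4) dx. Term by term:
    ∫_0^2 36*x^2 dx = 96;  ∫_0^2 -24*x dx = -48;  ∫_0^2 4 dx = 8.
  Sum: 96 − 48 + 8 = 56.
Adding: ||u||_{H^1}^2 = 304/15 + 56 = 1144/15.


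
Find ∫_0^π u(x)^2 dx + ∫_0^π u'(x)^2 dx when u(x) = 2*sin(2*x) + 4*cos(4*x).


||u||_{H^1(0,π)}^2 = 146*π

u'(x) = -16*sin(4*x) + 4*cos(2*x).
Expand u² and (u')² and integrate term by term on (0, π), using: for integers n ≥ 1, ∫_0^π sin²(nx) dx = ∫_0^π cos²(nx) dx = π/2; for n ≠ n', ∫_0^π sin(nx)sin(n'x) dx = ∫_0^π cos(nx)cos(n'x) dx = 0; and by product-to-sum, ∫_0^π sin(nx)cos(n'x) dx = ½∫_0^π [sin((n+n')x) + sin((n−n')x)] dx, which is 0 when n+n' is even and 2n/(n²−n'²) when n+n' is odd (it need not vanish on (0, π)).
  u² squared terms: (2)²·∫sin(2x)² dx = 4·π/2 = 2*π;  (4)²·∫cos(4x)² dx = 16·π/2 = 8*π.
  u² cross terms: 2·(2)·(4)·∫sin(2x)·cos(4x) dx = 16·(0) = 0.
  So ∫_0^π u² dx = 2*π + 8*π + 0 = 10*π.
  (u')² squared terms: (-16)²·∫sin(4x)² dx = 256·π/2 = 128*π;  (4)²·∫cos(2x)² dx = 16·π/2 = 8*π.
  (u')² cross terms: 2·(-16)·(4)·∫sin(4x)·cos(2x) dx = -128·(0) = 0.
  So ∫_0^π (u')² dx = 128*π + 8*π + 0 = 136*π.
||u||_{H^1}^2 = (10*π) + (136*π) = 146*π.


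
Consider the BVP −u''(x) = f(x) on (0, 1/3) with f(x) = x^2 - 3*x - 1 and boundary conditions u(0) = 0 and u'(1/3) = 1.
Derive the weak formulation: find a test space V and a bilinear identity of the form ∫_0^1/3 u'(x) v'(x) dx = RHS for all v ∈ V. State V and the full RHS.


V = {v ∈ H^1(0, 1/3) : v(0) = 0} (test functions vanish at x = 0 where u is specified); weak form: ∫_0^1/3 u'v' dx = ∫_0^1/3 (x^2 - 3*x - 1) v dx + v(1/3) for all v ∈ V.

Multiply both sides by a test function v and integrate from 0 to 1/3:
  ∫_0^1/3 −u''(x) v(x) dx = ∫_0^1/3 f(x) v(x) dx.
Integrate the LHS by parts once:
  ∫_0^1/3 −u'' v dx = −[u'(x) v(x)]_0^1/3 + ∫_0^1/3 u'(x) v'(x) dx.
Thus ∫_0^1/3 u'(x) v'(x) dx = ∫_0^1/3 f(x) v(x) dx + [u'(x) v(x)]_0^1/3.
Choose V so that boundary terms are either known or forced to vanish.
Mixed BC: u(0) = 0 (Dirichlet) and u'(1/3) = 1 (Neumann). Define V = {v ∈ H^1(0, 1/3) : v(0) = 0}. Then [u' v]_0^1/3 = u'(1/3)·v(1/3) − u'(0)·0 = v(1/3).
Weak formulation: find u (satisfying any essential BC) such that ∫_0^1/3 u'(x) v'(x) dx = ∫_0^1/3 f v dx + v(1/3) for all v ∈ V (Dirichlet at 0 absorbed into V; Neumann datum at x = 1/3 contributes the boundary term).
Substituting f(x) = x^2 - 3*x - 1, the right-hand side is ∫_0^1/3 (x^2 - 3*x - 1) v dx + v(1/3).


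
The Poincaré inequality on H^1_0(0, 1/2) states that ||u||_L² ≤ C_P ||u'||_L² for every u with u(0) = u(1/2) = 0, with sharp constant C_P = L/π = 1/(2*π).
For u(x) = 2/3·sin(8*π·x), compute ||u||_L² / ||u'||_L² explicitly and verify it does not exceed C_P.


||u||_L² / ||u'||_L² = 1/(8*π) < C_P = 1/(2*π).

u(x) = 2/3·sin(8*π·x), so u'(x) = 16*π*cos(8*π*x)/3.
Writing u(x) = A·sin(kπx/L) with A = 2/3 and k = 4, use ∫_0^L sin²(kπx/L) dx = L/2 and ∫_0^L cos²(kπx/L) dx = L/2.
u² = 4/9·sin²(8*π·x) and (u')² = 256*π^2/9·cos²(8*π·x), and each of sin², cos² integrates to L/2 = 1/4 over (0, 1/2).
∫_0^1/2 u² dx = 1/9, so ||u||_L² = 1/3.
∫_0^1/2 (u')² dx = 64*π^2/9, so ||u'||_L² = 8*π/3.
Ratio ||u||_L² / ||u'||_L² = 1/(8*π).
Sharp Poincaré constant on H^1_0(0, 1/2) is C_P = L/π = 1/(2*π), achieved by sin(2*π·x).
This is the k = 4 harmonic; the ratio L/(kπ) is strictly less than C_P = L/π, consistent with the sharp inequality ||u||_L² ≤ C_P ||u'||_L².


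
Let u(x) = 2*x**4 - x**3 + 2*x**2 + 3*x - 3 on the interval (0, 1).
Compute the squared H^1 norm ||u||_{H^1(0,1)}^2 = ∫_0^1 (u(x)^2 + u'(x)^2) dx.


||u||_{H^1}^2 = 14282/315

The H^1 norm (squared) on an interval (0, L) is
  ||u||_{H^1}^2 = ∫_0^L u(x)^2 dx + ∫_0^L u'(x)^2 dx.
Compute u'(x) = 8*x**3 - 3*x**2 + 4*x + 3.
Then u(x)^2 = 4*x**8 - 4*x**7 + 9*x**6 + 8*x**5 - 14*x**4 + 18*x**3 - 3*x**2 - 18*x + 9 and u'(x)^2 = 64*x**6 - 48*x**5 + 73*x**4 + 24*x**3 - 2*x**2 + 24*x + 9.
Integrate each monomial from 0 to 1 using ∫_0^1 c·x^n dx = c·1^(n+1)/(n+1):
  ∫_0^1 u(x)^2 dx = ∫_0^1 (4*x^8 - 4*x^7 + 9*x^6 + 8*x^5 - 14*x^4 + 18*x^3 - 3*x^2 - 18*x + 9) dx. Term by term:
    ∫_0^1 4*x^8 dx = 4/9;  ∫_0^1 -4*x^7 dx = -1/2;  ∫_0^1 9*x^6 dx = 9/7;
    ∫_0^1 8*x^5 dx = 4/3;  ∫_0^1 -14*x^4 dx = -14/5;  ∫_0^1 18*x^3 dx = 9/2;
    ∫_0^1 -3*x^2 dx = -1;  ∫_0^1 -18*x dx = -9;  ∫_0^1 9 dx = 9.
  Sum: 4/9 − 1/2 + 9/7 + 4/3 − 14/5 + 9/2 − 1 − 9 + 9 = 1028/315.
  ∫_0^1 u'(x)^2 dx = ∫_0^1 (64*x^6 - 48*x^5 + 73*x^4 + 24*x^3 - 2*x^2 + 24*x + 9) dx. Term by term:
    ∫_0^1 64*x^6 dx = 64/7;  ∫_0^1 -48*x^5 dx = -8;  ∫_0^1 73*x^4 dx = 73/5;
    ∫_0^1 24*x^3 dx = 6;  ∫_0^1 -2*x^2 dx = -2/3;  ∫_0^1 24*x dx = 12;
    ∫_0^1 9 dx = 9.
  Sum: 64/7 − 8 + 73/5 + 6 − 2/3 + 12 + 9 = 4418/105.
Adding: ||u||_{H^1}^2 = 1028/315 + 4418/105 = 14282/315.


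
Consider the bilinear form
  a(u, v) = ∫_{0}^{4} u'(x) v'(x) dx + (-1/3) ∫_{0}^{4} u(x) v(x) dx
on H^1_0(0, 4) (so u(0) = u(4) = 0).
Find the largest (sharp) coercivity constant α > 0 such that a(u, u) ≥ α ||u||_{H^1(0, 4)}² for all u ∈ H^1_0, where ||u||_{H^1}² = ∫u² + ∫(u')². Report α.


α = (-16/3 + π^2)/(π^2 + 16)

Coercivity of a(·,·) on H^1_0(0, 4) means a(u, u) ≥ α ||u||_{H^1}² for every u ∈ H^1_0.
The interval has length L = 4, and Poincaré/coercivity depend only on L. Here a(u, u) = ∫(u')² + (-1/3)·∫u².
Here c = -1/3 < 0 with |c| < (π/L)² = π^2/16, so coercivity still holds. The condition a(u,u) ≥ α||u||_{H^1}² reads (1−α)∫(u')² ≥ (α−c)∫u². Any admissible α is ≤ 1 (rapidly oscillating u have ∫u²/∫(u')² → 0), and α = 1 would force 0 ≥ (1−c)∫u², impossible since c < 1; so 1−α > 0. By the sharp Poincaré inequality on H^1_0 of an interval of length L, ∫(u')² ≥ (π/L)²∫u² with equality for the first sine mode sin(π(x−x₀)/L) (x₀ the left endpoint), so the inequality holds for all u iff (1−α)(π/L)² ≥ α − c, i.e. α ≤ ((π/L)² + c)/((π/L)² + 1) = (1 + c(L/π)²)/(1 + (L/π)²). (Direct route, valid since c ≤ 0: Poincaré gives c∫u² ≥ c(L/π)²∫(u')², so a(u,u) ≥ (1 + c(L/π)²)∫(u')², while ||u||_{H^1}² ≤ (1 + (L/π)²)∫(u')²; dividing yields the same α.) With (π/L)² = π^2/16 and c = -1/3, the largest admissible constant is α = ((π/L)² + c)/((π/L)² + 1).
Simplifying, α = (-16/3 + π^2)/(π^2 + 16).


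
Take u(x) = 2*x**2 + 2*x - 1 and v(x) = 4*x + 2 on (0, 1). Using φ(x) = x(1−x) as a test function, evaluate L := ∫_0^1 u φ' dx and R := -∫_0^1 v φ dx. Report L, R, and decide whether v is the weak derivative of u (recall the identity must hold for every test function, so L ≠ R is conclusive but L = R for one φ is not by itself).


LHS = -2/3, RHS = -2/3. Yes, v = u' weakly.

u(x) = 2*x**2 + 2*x - 1, classical derivative u'(x) = 4*x + 2.
φ(x) = x(1−x), so φ'(x) = 1 - 2*x.
Note φ(0) = φ(1) = 0, so the boundary term u·φ vanishes.
LHS = ∫_0^1 u(x) φ'(x) dx = ∫_0^1 (-4*x^3 - 2*x^2 + 4*x - 1) dx. Term by term:
  ∫_0^1 -4*x^3 dx = -1;  ∫_0^1 -2*x^2 dx = -2/3;  ∫_0^1 4*x dx = 2;
  ∫_0^1 -1 dx = -1.
Sum: -1 − 2/3 + 2 − 1 = -2/3.
So LHS = -2/3.
∫_0^1 v(x) φ(x) dx = ∫_0^1 (-4*x^3 + 2*x^2 + 2*x) dx. Term by term:
  ∫_0^1 -4*x^3 dx = -1;  ∫_0^1 2*x^2 dx = 2/3;  ∫_0^1 2*x dx = 1.
Sum: -1 + 2/3 + 1 = 2/3.
So RHS = -∫_0^1 v(x) φ(x) dx = -2/3.
LHS = RHS, so the identity holds for this test φ.
Moreover u is smooth here and v(x) = u'(x) = 4*x + 2 pointwise, so the identity holds for every test function. Hence v is the weak derivative of u.


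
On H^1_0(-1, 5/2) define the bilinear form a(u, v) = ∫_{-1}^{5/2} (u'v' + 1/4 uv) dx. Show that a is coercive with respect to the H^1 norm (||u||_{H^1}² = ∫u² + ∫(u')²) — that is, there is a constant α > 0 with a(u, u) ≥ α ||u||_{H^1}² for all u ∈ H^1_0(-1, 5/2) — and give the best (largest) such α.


α = (49 + 16*π^2)/(4*(4*π^2 + 49))

Coercivity of a(·,·) on H^1_0(-1, 5/2) means a(u, u) ≥ α ||u||_{H^1}² for every u ∈ H^1_0.
The interval has length L = 7/2, and Poincaré/coercivity depend only on L. Here a(u, u) = ∫(u')² + (1/4)·∫u².
Here 0 < c = 1/4 < 1. The condition a(u,u) ≥ α||u||_{H^1}² reads (1−α)∫(u')² ≥ (α−c)∫u². Any admissible α is ≤ 1 (rapidly oscillating u have ∫u²/∫(u')² → 0), and α = 1 would force 0 ≥ (1−c)∫u², impossible since c < 1; so 1−α > 0. By the sharp Poincaré inequality on H^1_0 of an interval of length L, ∫(u')² ≥ (π/L)²∫u² with equality for the first sine mode sin(π(x−x₀)/L) (x₀ the left endpoint), so the inequality holds for all u iff (1−α)(π/L)² ≥ α − c, i.e. α ≤ ((π/L)² + c)/((π/L)² + 1) = (1 + c(L/π)²)/(1 + (L/π)²). With (π/L)² = 4*π^2/49 and c = 1/4, the largest admissible constant is α = ((π/L)² + c)/((π/L)² + 1).
Simplifying, α = (49 + 16*π^2)/(4*(4*π^2 + 49)).


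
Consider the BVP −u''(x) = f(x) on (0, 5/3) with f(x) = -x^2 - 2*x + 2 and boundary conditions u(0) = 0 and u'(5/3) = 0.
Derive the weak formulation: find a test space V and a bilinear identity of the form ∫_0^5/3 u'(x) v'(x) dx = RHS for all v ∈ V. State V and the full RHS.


V = {v ∈ H^1(0, 5/3) : v(0) = 0} (test functions vanish at x = 0 where u is specified); weak form: ∫_0^5/3 u'v' dx = ∫_0^5/3 (-x^2 - 2*x + 2) v dx for all v ∈ V.

Multiply both sides by a test function v and integrate from 0 to 5/3:
  ∫_0^5/3 −u''(x) v(x) dx = ∫_0^5/3 f(x) v(x) dx.
Integrate the LHS by parts once:
  ∫_0^5/3 −u'' v dx = −[u'(x) v(x)]_0^5/3 + ∫_0^5/3 u'(x) v'(x) dx.
Thus ∫_0^5/3 u'(x) v'(x) dx = ∫_0^5/3 f(x) v(x) dx + [u'(x) v(x)]_0^5/3.
Choose V so that boundary terms are either known or forced to vanish.
Mixed BC: u(0) = 0 (Dirichlet) and u'(5/3) = 0 (Neumann). Define V = {v ∈ H^1(0, 5/3) : v(0) = 0}. Then [u' v]_0^5/3 = u'(5/3)·v(5/3) − u'(0)·0 = 0.
Weak formulation: find u (satisfying any essential BC) such that ∫_0^5/3 u'(x) v'(x) dx = ∫_0^5/3 f v dx for all v ∈ V (Dirichlet at 0 absorbed into V; the Neumann datum at x = 5/3 is zero, so no boundary term remains).
Substituting f(x) = -x^2 - 2*x + 2, the right-hand side is ∫_0^5/3 (-x^2 - 2*x + 2) v dx.


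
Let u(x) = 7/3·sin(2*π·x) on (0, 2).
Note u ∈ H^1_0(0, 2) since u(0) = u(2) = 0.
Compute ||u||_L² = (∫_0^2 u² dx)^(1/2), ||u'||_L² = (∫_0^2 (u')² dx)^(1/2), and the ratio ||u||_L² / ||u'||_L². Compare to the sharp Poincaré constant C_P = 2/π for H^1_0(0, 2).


||u||_L² / ||u'||_L² = 1/(2*π) < C_P = 2/π.

u(x) = 7/3·sin(2*π·x), so u'(x) = 14*π*cos(2*π*x)/3.
Writing u(x) = A·sin(kπx/L) with A = 7/3 and k = 4, use ∫_0^L sin²(kπx/L) dx = L/2 and ∫_0^L cos²(kπx/L) dx = L/2.
u² = 49/9·sin²(2*π·x) and (u')² = 196*π^2/9·cos²(2*π·x), and each of sin², cos² integrates to L/2 = 1 over (0, 2).
∫_0^2 u² dx = 49/9, so ||u||_L² = 7/3.
∫_0^2 (u')² dx = 196*π^2/9, so ||u'||_L² = 14*π/3.
Ratio ||u||_L² / ||u'||_L² = 1/(2*π).
Sharp Poincaré constant on H^1_0(0, 2) is C_P = L/π = 2/π, achieved by sin(π/2·x).
This is the k = 4 harmonic; the ratio L/(kπ) is strictly less than C_P = L/π, consistent with the sharp inequality ||u||_L² ≤ C_P ||u'||_L².


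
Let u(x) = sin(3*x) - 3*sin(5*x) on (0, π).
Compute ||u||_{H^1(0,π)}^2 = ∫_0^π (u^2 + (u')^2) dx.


||u||_{H^1(0,π)}^2 = 122*π

u'(x) = 3*cos(3*x) - 15*cos(5*x).
Expand u² and (u')² and integrate term by term on (0, π), using: for integers n ≥ 1, ∫_0^π sin²(nx) dx = ∫_0^π cos²(nx) dx = π/2; for n ≠ n', ∫_0^π sin(nx)sin(n'x) dx = ∫_0^π cos(nx)cos(n'x) dx = 0; and by product-to-sum, ∫_0^π sin(nx)cos(n'x) dx = ½∫_0^π [sin((n+n')x) + sin((n−n')x)] dx, which is 0 when n+n' is even and 2n/(n²−n'²) when n+n' is odd (it need not vanish on (0, π)).
  u² squared terms: (-3)²·∫sin(5x)² dx = 9·π/2 = 9*π/2;  (1)²·∫sin(3x)² dx = 1·π/2 = π/2.
  u² cross terms: 2·(-3)·(1)·∫sin(5x)·sin(3x) dx = -6·(0) = 0.
  So ∫_0^π u² dx = 9*π/2 + π/2 + 0 = 5*π.
  (u')² squared terms: (-15)²·∫cos(5x)² dx = 225·π/2 = 225*π/2;  (3)²·∫cos(3x)² dx = 9·π/2 = 9*π/2.
  (u')² cross terms: 2·(-15)·(3)·∫cos(5x)·cos(3x) dx = -90·(0) = 0.
  So ∫_0^π (u')² dx = 225*π/2 + 9*π/2 + 0 = 117*π.
||u||_{H^1}^2 = (5*π) + (117*π) = 122*π.


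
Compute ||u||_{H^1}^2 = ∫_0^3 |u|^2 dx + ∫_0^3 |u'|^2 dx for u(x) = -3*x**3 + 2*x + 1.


||u||_{H^1}^2 = 405213/70

The H^1 norm (squared) on an interval (0, L) is
  ||u||_{H^1}^2 = ∫_0^L u(x)^2 dx + ∫_0^L u'(x)^2 dx.
Compute u'(x) = 2 - 9*x**2.
Then u(x)^2 = 9*x**6 - 12*x**4 - 6*x**3 + 4*x**2 + 4*x + 1 and u'(x)^2 = 81*x**4 - 36*x**2 + 4.
Integrate each monomial from 0 to 3 using ∫_0^3 c·x^n dx = c·3^(n+1)/(n+1):
  ∫_0^3 u(x)^2 dx = ∫_0^3 (9*x^6 - 12*x^4 - 6*x^3 + 4*x^2 + 4*x + 1) dx. Term by term:
    ∫_0^3 9*x^6 dx = 19683/7;  ∫_0^3 -12*x^4 dx = -2916/5;  ∫_0^3 -6*x^3 dx = -243/2;
    ∫_0^3 4*x^2 dx = 36;  ∫_0^3 4*x dx = 18;  ∫_0^3 1 dx = 3.
  Sum: 19683/7 − 2916/5 − 243/2 + 36 + 18 + 3 = 151491/70.
  ∫_0^3 u'(x)^2 dx = ∫_0^3 (81*x^4 - 36*x^2 + 4) dx. Term by term:
    ∫_0^3 81*x^4 dx = 19683/5;  ∫_0^3 -36*x^2 dx = -324;  ∫_0^3 4 dx = 12.
  Sum: 19683/5 − 324 + 12 = 18123/5.
Adding: ||u||_{H^1}^2 = 151491/70 + 18123/5 = 405213/70.


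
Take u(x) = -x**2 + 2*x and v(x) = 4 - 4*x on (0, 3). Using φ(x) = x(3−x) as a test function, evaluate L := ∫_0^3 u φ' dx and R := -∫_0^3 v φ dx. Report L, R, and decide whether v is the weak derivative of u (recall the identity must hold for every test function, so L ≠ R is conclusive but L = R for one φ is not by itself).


LHS = 9/2, RHS = 9. No, v is not the weak derivative of u.

u(x) = -x**2 + 2*x, classical derivative u'(x) = 2 - 2*x.
φ(x) = x(3−x), so φ'(x) = 3 - 2*x.
Note φ(0) = φ(3) = 0, so the boundary term u·φ vanishes.
LHS = ∫_0^3 u(x) φ'(x) dx = ∫_0^3 (2*x^3 - 7*x^2 + 6*x) dx. Term by term:
  ∫_0^3 2*x^3 dx = 81/2;  ∫_0^3 -7*x^2 dx = -63;  ∫_0^3 6*x dx = 27.
Sum: 81/2 − 63 + 27 = 9/2.
So LHS = 9/2.
∫_0^3 v(x) φ(x) dx = ∫_0^3 (4*x^3 - 16*x^2 + 12*x) dx. Term by term:
  ∫_0^3 4*x^3 dx = 81;  ∫_0^3 -16*x^2 dx = -144;  ∫_0^3 12*x dx = 54.
Sum: 81 − 144 + 54 = -9.
So RHS = -∫_0^3 v(x) φ(x) dx = 9.
LHS − RHS = -9/2 ≠ 0, so the identity fails.
(For a valid weak derivative the identity must hold for EVERY test function, in particular this one. The failure shows v is NOT the weak derivative of u.)
Correct weak derivative would be u'(x) = 2 - 2*x.


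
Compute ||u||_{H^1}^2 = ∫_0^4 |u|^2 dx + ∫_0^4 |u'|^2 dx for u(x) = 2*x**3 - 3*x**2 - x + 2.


||u||_{H^1}^2 = 652724/105

The H^1 norm (squared) on an interval (0, L) is
  ||u||_{H^1}^2 = ∫_0^L u(x)^2 dx + ∫_0^L u'(x)^2 dx.
Compute u'(x) = 6*x**2 - 6*x - 1.
Then u(x)^2 = 4*x**6 - 12*x**5 + 5*x**4 + 14*x**3 - 11*x**2 - 4*x + 4 and u'(x)^2 = 36*x**4 - 72*x**3 + 24*x**2 + 12*x + 1.
Integrate each monomial from 0 to 4 using ∫_0^4 c·x^n dx = c·4^(n+1)/(n+1):
  ∫_0^4 u(x)^2 dx = ∫_0^4 (4*x^6 - 12*x^5 + 5*x^4 + 14*x^3 - 11*x^2 - 4*x + 4) dx. Term by term:
    ∫_0^4 4*x^6 dx = 65536/7;  ∫_0^4 -12*x^5 dx = -8192;  ∫_0^4 5*x^4 dx = 1024;
    ∫_0^4 14*x^3 dx = 896;  ∫_0^4 -11*x^2 dx = -704/3;  ∫_0^4 -4*x dx = -32;
    ∫_0^4 4 dx = 16.
  Sum: 65536/7 − 8192 + 1024 + 896 − 704/3 − 32 + 16 = 59632/21.
  ∫_0^4 u'(x)^2 dx = ∫_0^4 (36*x^4 - 72*x^3 + 24*x^2 + 12*x + 1) dx. Term by term:
    ∫_0^4 36*x^4 dx = 36864/5;  ∫_0^4 -72*x^3 dx = -4608;  ∫_0^4 24*x^2 dx = 512;
    ∫_0^4 12*x dx = 96;  ∫_0^4 1 dx = 4.
  Sum: 36864/5 − 4608 + 512 + 96 + 4 = 16884/5.
Adding: ||u||_{H^1}^2 = 59632/21 + 16884/5 = 652724/105.


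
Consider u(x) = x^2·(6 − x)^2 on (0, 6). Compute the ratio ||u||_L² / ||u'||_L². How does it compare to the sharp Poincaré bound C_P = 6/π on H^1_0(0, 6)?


||u||_L² / ||u'||_L² = sqrt(3) < C_P = 6/π.

u(x) = x^2·(6 − x)^2, so u'(x) = 4*x*(x - 6)*(x - 3).
u(x) = x^2·(6 − x)^2 vanishes at x = 0 and x = 6, so u ∈ H^1_0(0, 6). Differentiate via the product rule and integrate the resulting polynomials term by term.
  ∫_0^6 u² dx = ∫_0^6 (x^8 - 24*x^7 + 216*x^6 - 864*x^5 + 1296*x^4) dx. Term by term:
    ∫_0^6 x^8 dx = 1119744;  ∫_0^6 -24*x^7 dx = -5038848;  ∫_0^6 216*x^6 dx = 60466176/7;
    ∫_0^6 -864*x^5 dx = -6718464;  ∫_0^6 1296*x^4 dx = 10077696/5.
  Sum: 1119744 − 5038848 + 60466176/7 − 6718464 + 10077696/5 = 559872/35.
  ∫_0^6 (u')² dx = ∫_0^6 (16*x^6 - 288*x^5 + 1872*x^4 - 5184*x^3 + 5184*x^2) dx. Term by term:
    ∫_0^6 16*x^6 dx = 4478976/7;  ∫_0^6 -288*x^5 dx = -2239488;  ∫_0^6 1872*x^4 dx = 14556672/5;
    ∫_0^6 -5184*x^3 dx = -1679616;  ∫_0^6 5184*x^2 dx = 373248.
  Sum: 4478976/7 − 2239488 + 14556672/5 − 1679616 + 373248 = 186624/35.
∫_0^6 u² dx = 559872/35, so ||u||_L² = 432*sqrt(105)/35.
∫_0^6 (u')² dx = 186624/35, so ||u'||_L² = 432*sqrt(35)/35.
Ratio ||u||_L² / ||u'||_L² = sqrt(3).
Sharp Poincaré constant on H^1_0(0, 6) is C_P = L/π = 6/π, achieved by sin(π/6·x).
A polynomial bump cannot attain the sharp Poincaré constant (only the first sine eigenfunction does), so the ratio is strictly less than C_P, consistent with ||u||_L² ≤ C_P ||u'||_L².


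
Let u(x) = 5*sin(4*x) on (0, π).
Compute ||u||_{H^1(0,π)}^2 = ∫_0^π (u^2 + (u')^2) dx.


||u||_{H^1(0,π)}^2 = 425*π/2

u'(x) = 20*cos(4*x).
Expand u² and (u')² and integrate term by term on (0, π), using: for integers n ≥ 1, ∫_0^π sin²(nx) dx = ∫_0^π cos²(nx) dx = π/2; for n ≠ n', ∫_0^π sin(nx)sin(n'x) dx = ∫_0^π cos(nx)cos(n'x) dx = 0; and by product-to-sum, ∫_0^π sin(nx)cos(n'x) dx = ½∫_0^π [sin((n+n')x) + sin((n−n')x)] dx, which is 0 when n+n' is even and 2n/(n²−n'²) when n+n' is odd (it need not vanish on (0, π)).
  u² squared terms: (5)²·∫sin(4x)² dx = 25·π/2 = 25*π/2.
  So ∫_0^π u² dx = 25*π/2.
  (u')² squared terms: (20)²·∫cos(4x)² dx = 400·π/2 = 200*π.
  So ∫_0^π (u')² dx = 200*π.
||u||_{H^1}^2 = (25*π/2) + (200*π) = 425*π/2.


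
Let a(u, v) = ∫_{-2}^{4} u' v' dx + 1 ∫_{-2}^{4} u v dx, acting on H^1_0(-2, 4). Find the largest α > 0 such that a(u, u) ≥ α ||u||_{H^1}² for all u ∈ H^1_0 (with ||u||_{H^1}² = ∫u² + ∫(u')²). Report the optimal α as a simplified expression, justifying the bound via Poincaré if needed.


α = 1

Coercivity of a(·,·) on H^1_0(-2, 4) means a(u, u) ≥ α ||u||_{H^1}² for every u ∈ H^1_0.
The interval has length L = 6, and Poincaré/coercivity depend only on L. Here a(u, u) = ∫(u')² + (1)·∫u².
Here c = 1 ≥ 1, so a(u,u) = ∫(u')² + c∫u² ≥ ∫(u')² + ∫u² = ||u||_{H^1}², i.e. α = 1 works. No larger α is possible: a(u,u) ≥ α||u||_{H^1}² means (1−α)∫(u')² ≥ (α−c)∫u², and for the modes u_n = sin(nπ(x−x₀)/L) (x₀ the left endpoint) one has ∫u_n²/∫(u_n')² = (L/(nπ))² → 0, so a(u_n,u_n)/||u_n||_{H^1}² → 1. Hence the optimal constant is α = 1.
Therefore α = 1.


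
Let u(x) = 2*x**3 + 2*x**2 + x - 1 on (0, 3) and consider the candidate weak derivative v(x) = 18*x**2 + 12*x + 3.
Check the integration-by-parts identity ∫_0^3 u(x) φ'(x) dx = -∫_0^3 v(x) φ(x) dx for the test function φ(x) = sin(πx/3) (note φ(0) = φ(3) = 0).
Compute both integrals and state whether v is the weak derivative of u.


LHS = -204/π + 648/π^3, RHS = -612/π + 1944/π^3. No, v is not the weak derivative of u.

u(x) = 2*x**3 + 2*x**2 + x - 1, classical derivative u'(x) = 6*x**2 + 4*x + 1.
φ(x) = sin(πx/3), so φ'(x) = π*cos(π*x/3)/3.
Note φ(0) = φ(3) = 0, so the boundary term u·φ vanishes.
LHS = ∫_0^3 u(x) φ'(x) dx = ∫_0^3 (2*π*x^3*cos(π*x/3)/3 + 2*π*x^2*cos(π*x/3)/3 + π*x*cos(π*x/3)/3 - π*cos(π*x/3)/3) dx. Term by term:
  ∫_0^3 -π*cos(π*x/3)/3 dx = 0;  ∫_0^3 π*x*cos(π*x/3)/3 dx = -6/π;  ∫_0^3 2*π*x^2*cos(π*x/3)/3 dx = -36/π;
  ∫_0^3 2*π*x^3*cos(π*x/3)/3 dx = -162/π + 648/π^3.
Sum: 0 − 6/π − 36/π + -162/π + 648/π^3 = -204/π + 648/π^3.
So LHS = -204/π + 648/π^3.
∫_0^3 v(x) φ(x) dx = ∫_0^3 (18*x^2*sin(π*x/3) + 12*x*sin(π*x/3) + 3*sin(π*x/3)) dx. Term by term:
  ∫_0^3 3*sin(π*x/3) dx = 18/π;  ∫_0^3 12*x*sin(π*x/3) dx = 108/π;  ∫_0^3 18*x^2*sin(π*x/3) dx = -1944/π^3 + 486/π.
Sum: 18/π + 108/π + -1944/π^3 + 486/π = -1944/π^3 + 612/π.
So RHS = -∫_0^3 v(x) φ(x) dx = -612/π + 1944/π^3.
LHS − RHS = -1296/π^3 + 408/π ≠ 0, so the identity fails.
(For a valid weak derivative the identity must hold for EVERY test function, in particular this one. The failure shows v is NOT the weak derivative of u.)
Correct weak derivative would be u'(x) = 6*x**2 + 4*x + 1.
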